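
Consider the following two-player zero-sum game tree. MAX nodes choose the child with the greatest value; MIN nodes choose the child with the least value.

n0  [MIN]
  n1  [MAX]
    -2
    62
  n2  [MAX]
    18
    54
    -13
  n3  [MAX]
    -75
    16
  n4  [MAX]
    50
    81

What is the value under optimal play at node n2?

54

n2 (MAX): max(18, 54, -13) = 54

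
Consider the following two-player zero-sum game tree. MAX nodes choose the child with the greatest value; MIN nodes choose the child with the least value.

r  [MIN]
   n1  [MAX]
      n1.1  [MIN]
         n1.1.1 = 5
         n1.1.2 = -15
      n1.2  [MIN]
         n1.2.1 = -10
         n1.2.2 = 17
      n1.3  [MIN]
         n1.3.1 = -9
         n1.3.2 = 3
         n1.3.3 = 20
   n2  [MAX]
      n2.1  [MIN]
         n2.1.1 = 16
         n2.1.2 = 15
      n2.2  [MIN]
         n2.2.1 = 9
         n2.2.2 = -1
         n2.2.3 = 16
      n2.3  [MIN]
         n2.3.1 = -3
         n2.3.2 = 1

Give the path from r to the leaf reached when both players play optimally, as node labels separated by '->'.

r -> n1 -> n1.3 -> n1.3.1

n1.1 (MIN): min(5, -15) = -15
n1.2 (MIN): min(-10, 17) = -10
n1.3 (MIN): min(-9, 3, 20) = -9
n1 (MAX): max(-15, -10, -9) = -9
n2.1 (MIN): min(16, 15) = 15
n2.2 (MIN): min(9, -1, 16) = -1
n2.3 (MIN): min(-3, 1) = -3
n2 (MAX): max(15, -1, -3) = 15
r (MIN): min(-9, 15) = -9
At r, MIN picks n1 (lowest: -9).
At n1, MAX picks n1.3 (highest: -9).
At n1.3, MIN picks n1.3.1 (lowest: -9).
Terminal value -9.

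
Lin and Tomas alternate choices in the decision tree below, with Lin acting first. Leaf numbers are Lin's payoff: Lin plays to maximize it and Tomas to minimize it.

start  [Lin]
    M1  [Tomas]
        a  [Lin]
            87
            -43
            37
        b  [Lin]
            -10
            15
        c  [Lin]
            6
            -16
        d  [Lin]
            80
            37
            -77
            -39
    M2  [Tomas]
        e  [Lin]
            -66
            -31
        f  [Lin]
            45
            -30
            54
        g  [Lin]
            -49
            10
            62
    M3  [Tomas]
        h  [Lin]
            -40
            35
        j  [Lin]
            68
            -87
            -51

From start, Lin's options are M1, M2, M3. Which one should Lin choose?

a (Lin): max(87, -43, 37) = 87
b (Lin): max(-10, 15) = 15
c (Lin): max(6, -16) = 6
d (Lin): max(80, 37, -77, -39) = 80
M1 (Tomas): min(87, 15, 6, 80) = 6
e (Lin): max(-66, -31) = -31
f (Lin): max(45, -30, 54) = 54
g (Lin): max(-49, 10, 62) = 62
M2 (Tomas): min(-31, 54, 62) = -31
h (Lin): max(-40, 35) = 35
j (Lin): max(68, -87, -51) = 68
M3 (Tomas): min(35, 68) = 35
start (Lin): max(6, -31, 35) = 35
Lin at start wants the highest of {M1=6, M2=-31, M3=35}, so chooses M3.

M3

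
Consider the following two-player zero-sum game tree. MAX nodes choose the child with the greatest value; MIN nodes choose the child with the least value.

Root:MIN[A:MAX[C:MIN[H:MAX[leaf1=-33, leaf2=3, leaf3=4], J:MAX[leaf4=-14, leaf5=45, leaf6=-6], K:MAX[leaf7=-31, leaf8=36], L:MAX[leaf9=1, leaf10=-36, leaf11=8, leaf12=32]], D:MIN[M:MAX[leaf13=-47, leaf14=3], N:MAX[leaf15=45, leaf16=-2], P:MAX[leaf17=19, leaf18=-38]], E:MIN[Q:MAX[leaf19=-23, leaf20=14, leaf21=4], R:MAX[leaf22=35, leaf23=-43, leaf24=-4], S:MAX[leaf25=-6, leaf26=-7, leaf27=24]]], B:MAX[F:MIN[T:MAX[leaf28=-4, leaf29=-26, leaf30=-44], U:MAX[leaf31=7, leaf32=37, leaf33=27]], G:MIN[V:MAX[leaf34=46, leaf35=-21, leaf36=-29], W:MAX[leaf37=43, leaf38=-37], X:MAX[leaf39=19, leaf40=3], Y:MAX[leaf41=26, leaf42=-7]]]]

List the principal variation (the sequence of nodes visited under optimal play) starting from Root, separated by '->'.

H (MAX): max(-33, 3, 4) = 4
J (MAX): max(-14, 45, -6) = 45
K (MAX): max(-31, 36) = 36
L (MAX): max(1, -36, 8, 32) = 32
C (MIN): min(4, 45, 36, 32) = 4
M (MAX): max(-47, 3) = 3
N (MAX): max(45, -2) = 45
P (MAX): max(19, -38) = 19
D (MIN): min(3, 45, 19) = 3
Q (MAX): max(-23, 14, 4) = 14
R (MAX): max(35, -43, -4) = 35
S (MAX): max(-6, -7, 24) = 24
E (MIN): min(14, 35, 24) = 14
A (MAX): max(4, 3, 14) = 14
T (MAX): max(-4, -26, -44) = -4
U (MAX): max(7, 37, 27) = 37
F (MIN): min(-4, 37) = -4
V (MAX): max(46, -21, -29) = 46
W (MAX): max(43, -37) = 43
X (MAX): max(19, 3) = 19
Y (MAX): max(26, -7) = 26
G (MIN): min(46, 43, 19, 26) = 19
B (MAX): max(-4, 19) = 19
Root (MIN): min(14, 19) = 14
At Root, MIN picks A (lowest: 14).
At A, MAX picks E (highest: 14).
At E, MIN picks Q (lowest: 14).
At Q, MAX picks leaf20 (highest: 14).
Terminal value 14.

Root -> A -> E -> Q -> leaf20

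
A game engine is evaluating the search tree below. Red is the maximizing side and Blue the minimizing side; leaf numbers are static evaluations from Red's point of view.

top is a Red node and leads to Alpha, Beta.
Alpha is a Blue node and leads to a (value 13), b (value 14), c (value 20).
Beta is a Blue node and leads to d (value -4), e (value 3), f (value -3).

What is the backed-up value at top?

Alpha (Blue): min(13, 14, 20) = 13
Beta (Blue): min(-4, 3, -3) = -4
top (Red): max(13, -4) = 13

13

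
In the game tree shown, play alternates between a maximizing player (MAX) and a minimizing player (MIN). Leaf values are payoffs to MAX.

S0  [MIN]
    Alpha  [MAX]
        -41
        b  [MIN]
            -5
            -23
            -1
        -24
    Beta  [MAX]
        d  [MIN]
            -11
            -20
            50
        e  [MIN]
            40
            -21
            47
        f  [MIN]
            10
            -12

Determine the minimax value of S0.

-23

b (MIN): min(-5, -23, -1) = -23
Alpha (MAX): max(-41, -23, -24) = -23
d (MIN): min(-11, -20, 50) = -20
e (MIN): min(40, -21, 47) = -21
f (MIN): min(10, -12) = -12
Beta (MAX): max(-20, -21, -12) = -12
S0 (MIN): min(-23, -12) = -23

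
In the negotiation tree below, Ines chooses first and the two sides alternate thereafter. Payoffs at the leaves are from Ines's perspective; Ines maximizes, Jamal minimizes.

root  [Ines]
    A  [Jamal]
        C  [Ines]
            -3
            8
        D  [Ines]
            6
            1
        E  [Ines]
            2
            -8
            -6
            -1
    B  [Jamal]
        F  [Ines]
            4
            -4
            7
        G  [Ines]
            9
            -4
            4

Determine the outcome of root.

C (Ines): max(-3, 8) = 8
D (Ines): max(6, 1) = 6
E (Ines): max(2, -8, -6, -1) = 2
A (Jamal): min(8, 6, 2) = 2
F (Ines): max(4, -4, 7) = 7
G (Ines): max(9, -4, 4) = 9
B (Jamal): min(7, 9) = 7
root (Ines): max(2, 7) = 7

7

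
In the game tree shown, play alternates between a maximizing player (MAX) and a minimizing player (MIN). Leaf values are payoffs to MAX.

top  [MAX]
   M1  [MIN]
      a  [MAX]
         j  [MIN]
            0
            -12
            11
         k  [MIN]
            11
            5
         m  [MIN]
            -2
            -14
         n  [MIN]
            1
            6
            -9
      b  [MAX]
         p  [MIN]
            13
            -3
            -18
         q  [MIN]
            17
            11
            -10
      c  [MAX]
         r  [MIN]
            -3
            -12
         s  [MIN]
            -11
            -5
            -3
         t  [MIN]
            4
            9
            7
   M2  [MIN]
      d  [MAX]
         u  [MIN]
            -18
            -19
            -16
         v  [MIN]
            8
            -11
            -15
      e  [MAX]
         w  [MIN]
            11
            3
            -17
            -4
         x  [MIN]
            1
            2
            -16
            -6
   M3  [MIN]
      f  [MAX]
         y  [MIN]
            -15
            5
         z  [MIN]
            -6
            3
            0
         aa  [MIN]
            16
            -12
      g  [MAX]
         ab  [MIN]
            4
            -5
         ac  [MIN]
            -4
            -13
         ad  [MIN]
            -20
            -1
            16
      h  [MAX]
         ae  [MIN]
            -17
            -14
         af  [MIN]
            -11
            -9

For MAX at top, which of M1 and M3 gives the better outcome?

j (MIN): min(0, -12, 11) = -12
k (MIN): min(11, 5) = 5
m (MIN): min(-2, -14) = -14
n (MIN): min(1, 6, -9) = -9
a (MAX): max(-12, 5, -14, -9) = 5
p (MIN): min(13, -3, -18) = -18
q (MIN): min(17, 11, -10) = -10
b (MAX): max(-18, -10) = -10
r (MIN): min(-3, -12) = -12
s (MIN): min(-11, -5, -3) = -11
t (MIN): min(4, 9, 7) = 4
c (MAX): max(-12, -11, 4) = 4
M1 (MIN): min(5, -10, 4) = -10
y (MIN): min(-15, 5) = -15
z (MIN): min(-6, 3, 0) = -6
aa (MIN): min(16, -12) = -12
f (MAX): max(-15, -6, -12) = -6
ab (MIN): min(4, -5) = -5
ac (MIN): min(-4, -13) = -13
ad (MIN): min(-20, -1, 16) = -20
g (MAX): max(-5, -13, -20) = -5
ae (MIN): min(-17, -14) = -17
af (MIN): min(-11, -9) = -11
h (MAX): max(-17, -11) = -11
M3 (MIN): min(-6, -5, -11) = -11
MAX prefers the higher value; M1=-10, M3=-11. M1 is better since -10 > -11.

M1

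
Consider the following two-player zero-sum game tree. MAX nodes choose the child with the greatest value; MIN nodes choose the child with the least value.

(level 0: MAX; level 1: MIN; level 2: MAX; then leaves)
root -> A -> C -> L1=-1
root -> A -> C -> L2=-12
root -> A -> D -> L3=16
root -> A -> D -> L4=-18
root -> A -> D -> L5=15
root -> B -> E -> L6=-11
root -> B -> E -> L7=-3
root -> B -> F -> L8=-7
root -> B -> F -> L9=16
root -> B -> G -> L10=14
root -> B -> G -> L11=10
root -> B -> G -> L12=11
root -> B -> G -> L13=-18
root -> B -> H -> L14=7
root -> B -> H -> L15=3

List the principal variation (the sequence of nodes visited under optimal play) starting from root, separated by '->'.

root -> A -> C -> L1

C (MAX): max(-1, -12) = -1
D (MAX): max(16, -18, 15) = 16
A (MIN): min(-1, 16) = -1
E (MAX): max(-11, -3) = -3
F (MAX): max(-7, 16) = 16
G (MAX): max(14, 10, 11, -18) = 14
H (MAX): max(7, 3) = 7
B (MIN): min(-3, 16, 14, 7) = -3
root (MAX): max(-1, -3) = -1
At root, MAX picks A (highest: -1).
At A, MIN picks C (lowest: -1).
At C, MAX picks L1 (highest: -1).
Terminal value -1.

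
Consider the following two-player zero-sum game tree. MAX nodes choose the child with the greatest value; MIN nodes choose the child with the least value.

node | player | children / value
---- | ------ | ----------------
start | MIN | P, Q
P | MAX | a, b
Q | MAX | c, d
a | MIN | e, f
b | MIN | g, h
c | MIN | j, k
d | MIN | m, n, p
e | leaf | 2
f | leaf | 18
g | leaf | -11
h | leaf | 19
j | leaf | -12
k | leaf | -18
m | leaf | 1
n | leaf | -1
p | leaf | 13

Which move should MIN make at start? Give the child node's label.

Q

a (MIN): min(2, 18) = 2
b (MIN): min(-11, 19) = -11
P (MAX): max(2, -11) = 2
c (MIN): min(-12, -18) = -18
d (MIN): min(1, -1, 13) = -1
Q (MAX): max(-18, -1) = -1
start (MIN): min(2, -1) = -1
MIN at start wants the lowest of {P=2, Q=-1}, so chooses Q.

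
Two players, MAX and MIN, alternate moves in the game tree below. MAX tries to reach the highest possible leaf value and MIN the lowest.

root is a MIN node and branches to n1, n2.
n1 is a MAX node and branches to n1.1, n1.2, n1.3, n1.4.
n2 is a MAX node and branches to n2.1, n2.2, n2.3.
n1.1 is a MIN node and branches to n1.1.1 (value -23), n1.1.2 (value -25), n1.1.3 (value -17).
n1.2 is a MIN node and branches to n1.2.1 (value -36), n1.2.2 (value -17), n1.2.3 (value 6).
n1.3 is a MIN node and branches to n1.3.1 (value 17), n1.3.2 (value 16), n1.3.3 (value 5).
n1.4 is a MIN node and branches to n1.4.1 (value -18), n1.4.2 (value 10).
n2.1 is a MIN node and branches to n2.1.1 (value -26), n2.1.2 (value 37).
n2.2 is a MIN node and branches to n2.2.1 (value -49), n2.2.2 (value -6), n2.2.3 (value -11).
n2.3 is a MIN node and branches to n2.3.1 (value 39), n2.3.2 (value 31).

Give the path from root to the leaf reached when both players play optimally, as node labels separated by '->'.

root -> n1 -> n1.3 -> n1.3.3

n1.1 (MIN): min(-23, -25, -17) = -25
n1.2 (MIN): min(-36, -17, 6) = -36
n1.3 (MIN): min(17, 16, 5) = 5
n1.4 (MIN): min(-18, 10) = -18
n1 (MAX): max(-25, -36, 5, -18) = 5
n2.1 (MIN): min(-26, 37) = -26
n2.2 (MIN): min(-49, -6, -11) = -49
n2.3 (MIN): min(39, 31) = 31
n2 (MAX): max(-26, -49, 31) = 31
root (MIN): min(5, 31) = 5
At root, MIN picks n1 (lowest: 5).
At n1, MAX picks n1.3 (highest: 5).
At n1.3, MIN picks n1.3.3 (lowest: 5).
Terminal value 5.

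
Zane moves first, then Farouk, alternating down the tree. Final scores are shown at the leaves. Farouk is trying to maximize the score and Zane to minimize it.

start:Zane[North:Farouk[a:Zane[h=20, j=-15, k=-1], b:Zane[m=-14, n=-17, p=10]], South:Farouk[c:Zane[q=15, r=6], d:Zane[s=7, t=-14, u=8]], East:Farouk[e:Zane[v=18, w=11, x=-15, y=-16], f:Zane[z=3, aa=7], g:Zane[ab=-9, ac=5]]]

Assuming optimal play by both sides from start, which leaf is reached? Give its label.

a (Zane): min(20, -15, -1) = -15
b (Zane): min(-14, -17, 10) = -17
North (Farouk): max(-15, -17) = -15
c (Zane): min(15, 6) = 6
d (Zane): min(7, -14, 8) = -14
South (Farouk): max(6, -14) = 6
e (Zane): min(18, 11, -15, -16) = -16
f (Zane): min(3, 7) = 3
g (Zane): min(-9, 5) = -9
East (Farouk): max(-16, 3, -9) = 3
start (Zane): min(-15, 6, 3) = -15
At start, Zane picks North (lowest: -15).
At North, Farouk picks a (highest: -15).
At a, Zane picks j (lowest: -15).
Terminal value -15.

j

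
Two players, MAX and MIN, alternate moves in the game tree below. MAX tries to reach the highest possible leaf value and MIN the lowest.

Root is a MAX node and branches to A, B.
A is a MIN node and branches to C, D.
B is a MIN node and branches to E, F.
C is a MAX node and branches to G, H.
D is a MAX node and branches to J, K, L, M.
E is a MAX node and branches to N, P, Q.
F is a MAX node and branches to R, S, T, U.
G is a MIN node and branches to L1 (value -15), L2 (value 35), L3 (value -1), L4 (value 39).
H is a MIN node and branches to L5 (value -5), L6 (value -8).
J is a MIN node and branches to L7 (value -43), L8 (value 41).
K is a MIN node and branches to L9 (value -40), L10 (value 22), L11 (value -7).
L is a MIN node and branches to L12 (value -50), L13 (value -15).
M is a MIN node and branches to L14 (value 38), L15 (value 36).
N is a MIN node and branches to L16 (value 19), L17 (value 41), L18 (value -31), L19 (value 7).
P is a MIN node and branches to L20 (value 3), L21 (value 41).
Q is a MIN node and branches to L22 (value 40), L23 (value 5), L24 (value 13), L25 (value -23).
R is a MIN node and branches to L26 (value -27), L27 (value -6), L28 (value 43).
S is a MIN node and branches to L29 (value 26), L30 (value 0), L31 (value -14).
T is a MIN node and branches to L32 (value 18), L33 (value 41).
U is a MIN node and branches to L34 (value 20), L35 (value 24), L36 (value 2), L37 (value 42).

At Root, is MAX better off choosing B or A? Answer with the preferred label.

B

N (MIN): min(19, 41, -31, 7) = -31
P (MIN): min(3, 41) = 3
Q (MIN): min(40, 5, 13, -23) = -23
E (MAX): max(-31, 3, -23) = 3
R (MIN): min(-27, -6, 43) = -27
S (MIN): min(26, 0, -14) = -14
T (MIN): min(18, 41) = 18
U (MIN): min(20, 24, 2, 42) = 2
F (MAX): max(-27, -14, 18, 2) = 18
B (MIN): min(3, 18) = 3
G (MIN): min(-15, 35, -1, 39) = -15
H (MIN): min(-5, -8) = -8
C (MAX): max(-15, -8) = -8
J (MIN): min(-43, 41) = -43
K (MIN): min(-40, 22, -7) = -40
L (MIN): min(-50, -15) = -50
M (MIN): min(38, 36) = 36
D (MAX): max(-43, -40, -50, 36) = 36
A (MIN): min(-8, 36) = -8
MAX prefers the higher value; B=3, A=-8. B is better since 3 > -8.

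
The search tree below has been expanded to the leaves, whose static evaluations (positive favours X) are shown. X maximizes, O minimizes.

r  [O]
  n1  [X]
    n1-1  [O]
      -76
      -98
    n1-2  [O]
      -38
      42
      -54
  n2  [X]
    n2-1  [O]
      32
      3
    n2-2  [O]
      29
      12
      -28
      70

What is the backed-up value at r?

-54

n1-1 (O): min(-76, -98) = -98
n1-2 (O): min(-38, 42, -54) = -54
n1 (X): max(-98, -54) = -54
n2-1 (O): min(32, 3) = 3
n2-2 (O): min(29, 12, -28, 70) = -28
n2 (X): max(3, -28) = 3
r (O): min(-54, 3) = -54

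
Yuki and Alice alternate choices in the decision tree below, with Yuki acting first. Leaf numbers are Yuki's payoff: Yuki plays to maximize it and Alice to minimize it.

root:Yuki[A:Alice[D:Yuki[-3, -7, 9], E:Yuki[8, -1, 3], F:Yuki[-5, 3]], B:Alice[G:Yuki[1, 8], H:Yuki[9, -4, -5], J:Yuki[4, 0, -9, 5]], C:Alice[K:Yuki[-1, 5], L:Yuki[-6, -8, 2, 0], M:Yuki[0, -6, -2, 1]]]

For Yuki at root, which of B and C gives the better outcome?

G (Yuki): max(1, 8) = 8
H (Yuki): max(9, -4, -5) = 9
J (Yuki): max(4, 0, -9, 5) = 5
B (Alice): min(8, 9, 5) = 5
K (Yuki): max(-1, 5) = 5
L (Yuki): max(-6, -8, 2, 0) = 2
M (Yuki): max(0, -6, -2, 1) = 1
C (Alice): min(5, 2, 1) = 1
Yuki prefers the higher value; B=5, C=1. B is better since 5 > 1.

B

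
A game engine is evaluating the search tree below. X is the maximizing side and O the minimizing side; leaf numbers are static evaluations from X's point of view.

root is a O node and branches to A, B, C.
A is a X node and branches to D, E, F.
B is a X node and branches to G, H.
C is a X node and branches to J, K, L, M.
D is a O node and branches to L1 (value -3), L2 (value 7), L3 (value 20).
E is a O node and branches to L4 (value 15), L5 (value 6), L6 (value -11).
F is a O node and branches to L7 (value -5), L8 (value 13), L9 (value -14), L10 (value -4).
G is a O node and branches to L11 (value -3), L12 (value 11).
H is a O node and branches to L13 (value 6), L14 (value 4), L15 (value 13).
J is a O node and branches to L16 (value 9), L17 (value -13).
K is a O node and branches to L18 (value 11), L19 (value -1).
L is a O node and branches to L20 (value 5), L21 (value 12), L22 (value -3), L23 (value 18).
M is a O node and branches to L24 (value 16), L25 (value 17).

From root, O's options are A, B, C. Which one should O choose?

A

D (O): min(-3, 7, 20) = -3
E (O): min(15, 6, -11) = -11
F (O): min(-5, 13, -14, -4) = -14
A (X): max(-3, -11, -14) = -3
G (O): min(-3, 11) = -3
H (O): min(6, 4, 13) = 4
B (X): max(-3, 4) = 4
J (O): min(9, -13) = -13
K (O): min(11, -1) = -1
L (O): min(5, 12, -3, 18) = -3
M (O): min(16, 17) = 16
C (X): max(-13, -1, -3, 16) = 16
root (O): min(-3, 4, 16) = -3
O at root wants the lowest of {A=-3, B=4, C=16}, so chooses A.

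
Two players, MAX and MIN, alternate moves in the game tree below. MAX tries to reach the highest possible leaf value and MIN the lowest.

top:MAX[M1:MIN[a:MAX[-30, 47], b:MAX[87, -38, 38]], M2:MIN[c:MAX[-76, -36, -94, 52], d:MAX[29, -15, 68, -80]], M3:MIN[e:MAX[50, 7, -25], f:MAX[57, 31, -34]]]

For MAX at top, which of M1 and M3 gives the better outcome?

M3

a (MAX): max(-30, 47) = 47
b (MAX): max(87, -38, 38) = 87
M1 (MIN): min(47, 87) = 47
e (MAX): max(50, 7, -25) = 50
f (MAX): max(57, 31, -34) = 57
M3 (MIN): min(50, 57) = 50
MAX prefers the higher value; M1=47, M3=50. M3 is better since 50 > 47.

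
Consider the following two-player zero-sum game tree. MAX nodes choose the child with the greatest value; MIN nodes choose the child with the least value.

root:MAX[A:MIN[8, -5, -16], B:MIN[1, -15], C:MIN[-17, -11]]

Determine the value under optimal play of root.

-15

A (MIN): min(8, -5, -16) = -16
B (MIN): min(1, -15) = -15
C (MIN): min(-17, -11) = -17
root (MAX): max(-16, -15, -17) = -15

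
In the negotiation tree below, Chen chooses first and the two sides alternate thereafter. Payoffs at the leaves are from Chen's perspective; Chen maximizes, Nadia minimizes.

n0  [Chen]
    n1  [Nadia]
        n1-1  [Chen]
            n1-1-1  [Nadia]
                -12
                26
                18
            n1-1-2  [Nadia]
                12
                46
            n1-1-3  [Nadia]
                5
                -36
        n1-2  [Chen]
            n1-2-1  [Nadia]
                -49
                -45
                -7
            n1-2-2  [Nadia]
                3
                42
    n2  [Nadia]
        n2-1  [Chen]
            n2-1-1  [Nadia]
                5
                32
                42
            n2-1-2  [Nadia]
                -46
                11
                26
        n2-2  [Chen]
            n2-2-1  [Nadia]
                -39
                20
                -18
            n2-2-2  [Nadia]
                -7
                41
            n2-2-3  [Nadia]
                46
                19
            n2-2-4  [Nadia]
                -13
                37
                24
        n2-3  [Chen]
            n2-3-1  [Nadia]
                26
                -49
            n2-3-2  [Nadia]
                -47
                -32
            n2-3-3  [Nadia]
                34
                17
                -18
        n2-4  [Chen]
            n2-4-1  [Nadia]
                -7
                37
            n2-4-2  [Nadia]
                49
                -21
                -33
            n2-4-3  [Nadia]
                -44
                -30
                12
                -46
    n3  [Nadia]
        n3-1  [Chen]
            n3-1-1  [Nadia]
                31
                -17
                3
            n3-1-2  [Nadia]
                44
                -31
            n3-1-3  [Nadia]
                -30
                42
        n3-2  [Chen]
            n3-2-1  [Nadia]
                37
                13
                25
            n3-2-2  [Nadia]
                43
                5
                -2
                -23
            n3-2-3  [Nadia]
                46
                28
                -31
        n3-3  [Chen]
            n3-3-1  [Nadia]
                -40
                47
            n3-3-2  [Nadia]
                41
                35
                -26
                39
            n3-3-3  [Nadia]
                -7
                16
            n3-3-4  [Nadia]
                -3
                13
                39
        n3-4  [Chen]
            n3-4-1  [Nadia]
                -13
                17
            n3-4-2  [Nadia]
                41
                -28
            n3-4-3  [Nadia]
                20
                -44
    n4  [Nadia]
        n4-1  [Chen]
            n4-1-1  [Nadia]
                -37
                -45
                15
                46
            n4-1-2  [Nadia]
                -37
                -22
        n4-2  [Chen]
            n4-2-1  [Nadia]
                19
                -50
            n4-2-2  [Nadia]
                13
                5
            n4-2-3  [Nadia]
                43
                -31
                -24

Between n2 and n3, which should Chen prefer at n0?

n3

n2-1-1 (Nadia): min(5, 32, 42) = 5
n2-1-2 (Nadia): min(-46, 11, 26) = -46
n2-1 (Chen): max(5, -46) = 5
n2-2-1 (Nadia): min(-39, 20, -18) = -39
n2-2-2 (Nadia): min(-7, 41) = -7
n2-2-3 (Nadia): min(46, 19) = 19
n2-2-4 (Nadia): min(-13, 37, 24) = -13
n2-2 (Chen): max(-39, -7, 19, -13) = 19
n2-3-1 (Nadia): min(26, -49) = -49
n2-3-2 (Nadia): min(-47, -32) = -47
n2-3-3 (Nadia): min(34, 17, -18) = -18
n2-3 (Chen): max(-49, -47, -18) = -18
n2-4-1 (Nadia): min(-7, 37) = -7
n2-4-2 (Nadia): min(49, -21, -33) = -33
n2-4-3 (Nadia): min(-44, -30, 12, -46) = -46
n2-4 (Chen): max(-7, -33, -46) = -7
n2 (Nadia): min(5, 19, -18, -7) = -18
n3-1-1 (Nadia): min(31, -17, 3) = -17
n3-1-2 (Nadia): min(44, -31) = -31
n3-1-3 (Nadia): min(-30, 42) = -30
n3-1 (Chen): max(-17, -31, -30) = -17
n3-2-1 (Nadia): min(37, 13, 25) = 13
n3-2-2 (Nadia): min(43, 5, -2, -23) = -23
n3-2-3 (Nadia): min(46, 28, -31) = -31
n3-2 (Chen): max(13, -23, -31) = 13
n3-3-1 (Nadia): min(-40, 47) = -40
n3-3-2 (Nadia): min(41, 35, -26, 39) = -26
n3-3-3 (Nadia): min(-7, 16) = -7
n3-3-4 (Nadia): min(-3, 13, 39) = -3
n3-3 (Chen): max(-40, -26, -7, -3) = -3
n3-4-1 (Nadia): min(-13, 17) = -13
n3-4-2 (Nadia): min(41, -28) = -28
n3-4-3 (Nadia): min(20, -44) = -44
n3-4 (Chen): max(-13, -28, -44) = -13
n3 (Nadia): min(-17, 13, -3, -13) = -17
Chen prefers the higher value; n2=-18, n3=-17. n3 is better since -17 > -18.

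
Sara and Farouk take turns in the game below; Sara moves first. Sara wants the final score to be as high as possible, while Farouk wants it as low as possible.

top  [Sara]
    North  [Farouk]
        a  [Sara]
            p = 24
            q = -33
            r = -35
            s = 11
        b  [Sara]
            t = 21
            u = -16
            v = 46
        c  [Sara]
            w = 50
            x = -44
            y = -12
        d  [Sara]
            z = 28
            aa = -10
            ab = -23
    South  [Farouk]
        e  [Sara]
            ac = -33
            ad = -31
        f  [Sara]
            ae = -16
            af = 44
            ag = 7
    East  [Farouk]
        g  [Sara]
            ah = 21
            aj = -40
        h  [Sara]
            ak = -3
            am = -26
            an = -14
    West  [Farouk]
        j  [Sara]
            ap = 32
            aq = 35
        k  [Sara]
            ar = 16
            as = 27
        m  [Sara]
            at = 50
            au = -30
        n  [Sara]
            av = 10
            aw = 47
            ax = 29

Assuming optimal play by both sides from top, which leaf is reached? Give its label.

a (Sara): max(24, -33, -35, 11) = 24
b (Sara): max(21, -16, 46) = 46
c (Sara): max(50, -44, -12) = 50
d (Sara): max(28, -10, -23) = 28
North (Farouk): min(24, 46, 50, 28) = 24
e (Sara): max(-33, -31) = -31
f (Sara): max(-16, 44, 7) = 44
South (Farouk): min(-31, 44) = -31
g (Sara): max(21, -40) = 21
h (Sara): max(-3, -26, -14) = -3
East (Farouk): min(21, -3) = -3
j (Sara): max(32, 35) = 35
k (Sara): max(16, 27) = 27
m (Sara): max(50, -30) = 50
n (Sara): max(10, 47, 29) = 47
West (Farouk): min(35, 27, 50, 47) = 27
top (Sara): max(24, -31, -3, 27) = 27
At top, Sara picks West (highest: 27).
At West, Farouk picks k (lowest: 27).
At k, Sara picks as (highest: 27).
Terminal value 27.

as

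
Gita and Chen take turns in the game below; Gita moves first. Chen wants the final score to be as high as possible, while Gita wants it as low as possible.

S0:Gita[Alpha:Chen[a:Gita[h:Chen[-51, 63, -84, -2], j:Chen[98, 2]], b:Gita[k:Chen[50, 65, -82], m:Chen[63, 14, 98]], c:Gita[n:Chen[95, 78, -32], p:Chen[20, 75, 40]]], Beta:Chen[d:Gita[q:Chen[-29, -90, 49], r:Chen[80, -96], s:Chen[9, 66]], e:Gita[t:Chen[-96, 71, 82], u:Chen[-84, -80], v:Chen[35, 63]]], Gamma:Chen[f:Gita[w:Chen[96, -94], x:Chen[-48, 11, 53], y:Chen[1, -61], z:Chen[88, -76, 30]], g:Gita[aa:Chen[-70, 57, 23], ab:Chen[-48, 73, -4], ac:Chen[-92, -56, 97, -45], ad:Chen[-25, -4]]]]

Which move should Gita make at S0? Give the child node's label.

Gamma

h (Chen): max(-51, 63, -84, -2) = 63
j (Chen): max(98, 2) = 98
a (Gita): min(63, 98) = 63
k (Chen): max(50, 65, -82) = 65
m (Chen): max(63, 14, 98) = 98
b (Gita): min(65, 98) = 65
n (Chen): max(95, 78, -32) = 95
p (Chen): max(20, 75, 40) = 75
c (Gita): min(95, 75) = 75
Alpha (Chen): max(63, 65, 75) = 75
q (Chen): max(-29, -90, 49) = 49
r (Chen): max(80, -96) = 80
s (Chen): max(9, 66) = 66
d (Gita): min(49, 80, 66) = 49
t (Chen): max(-96, 71, 82) = 82
u (Chen): max(-84, -80) = -80
v (Chen): max(35, 63) = 63
e (Gita): min(82, -80, 63) = -80
Beta (Chen): max(49, -80) = 49
w (Chen): max(96, -94) = 96
x (Chen): max(-48, 11, 53) = 53
y (Chen): max(1, -61) = 1
z (Chen): max(88, -76, 30) = 88
f (Gita): min(96, 53, 1, 88) = 1
aa (Chen): max(-70, 57, 23) = 57
ab (Chen): max(-48, 73, -4) = 73
ac (Chen): max(-92, -56, 97, -45) = 97
ad (Chen): max(-25, -4) = -4
g (Gita): min(57, 73, 97, -4) = -4
Gamma (Chen): max(1, -4) = 1
S0 (Gita): min(75, 49, 1) = 1
Gita at S0 wants the lowest of {Alpha=75, Beta=49, Gamma=1}, so chooses Gamma.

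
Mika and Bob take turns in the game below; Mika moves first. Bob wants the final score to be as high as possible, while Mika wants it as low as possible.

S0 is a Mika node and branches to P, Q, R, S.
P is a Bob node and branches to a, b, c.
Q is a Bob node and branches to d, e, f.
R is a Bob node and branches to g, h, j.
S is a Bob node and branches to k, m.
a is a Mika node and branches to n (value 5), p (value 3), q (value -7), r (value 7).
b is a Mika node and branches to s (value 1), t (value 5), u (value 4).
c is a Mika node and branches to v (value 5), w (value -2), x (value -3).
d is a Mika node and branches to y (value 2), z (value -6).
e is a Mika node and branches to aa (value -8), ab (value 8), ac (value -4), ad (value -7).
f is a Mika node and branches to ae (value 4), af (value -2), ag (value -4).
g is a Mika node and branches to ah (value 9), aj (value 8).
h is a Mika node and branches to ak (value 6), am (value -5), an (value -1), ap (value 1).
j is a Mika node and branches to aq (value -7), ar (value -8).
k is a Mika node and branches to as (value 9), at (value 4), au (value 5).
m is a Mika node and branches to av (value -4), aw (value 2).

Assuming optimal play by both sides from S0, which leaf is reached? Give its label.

a (Mika): min(5, 3, -7, 7) = -7
b (Mika): min(1, 5, 4) = 1
c (Mika): min(5, -2, -3) = -3
P (Bob): max(-7, 1, -3) = 1
d (Mika): min(2, -6) = -6
e (Mika): min(-8, 8, -4, -7) = -8
f (Mika): min(4, -2, -4) = -4
Q (Bob): max(-6, -8, -4) = -4
g (Mika): min(9, 8) = 8
h (Mika): min(6, -5, -1, 1) = -5
j (Mika): min(-7, -8) = -8
R (Bob): max(8, -5, -8) = 8
k (Mika): min(9, 4, 5) = 4
m (Mika): min(-4, 2) = -4
S (Bob): max(4, -4) = 4
S0 (Mika): min(1, -4, 8, 4) = -4
At S0, Mika picks Q (lowest: -4).
At Q, Bob picks f (highest: -4).
At f, Mika picks ag (lowest: -4).
Terminal value -4.

ag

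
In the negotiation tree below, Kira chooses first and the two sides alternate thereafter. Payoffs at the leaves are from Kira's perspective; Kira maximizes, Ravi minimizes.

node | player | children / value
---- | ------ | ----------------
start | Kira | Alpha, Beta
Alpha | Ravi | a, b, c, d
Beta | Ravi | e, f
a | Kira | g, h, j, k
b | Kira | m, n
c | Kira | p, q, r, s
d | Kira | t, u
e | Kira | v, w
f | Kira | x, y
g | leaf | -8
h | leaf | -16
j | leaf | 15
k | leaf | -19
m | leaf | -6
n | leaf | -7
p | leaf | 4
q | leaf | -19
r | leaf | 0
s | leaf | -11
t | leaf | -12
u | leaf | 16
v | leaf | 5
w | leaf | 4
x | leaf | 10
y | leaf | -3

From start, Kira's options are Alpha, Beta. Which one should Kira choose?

Beta

a (Kira): max(-8, -16, 15, -19) = 15
b (Kira): max(-6, -7) = -6
c (Kira): max(4, -19, 0, -11) = 4
d (Kira): max(-12, 16) = 16
Alpha (Ravi): min(15, -6, 4, 16) = -6
e (Kira): max(5, 4) = 5
f (Kira): max(10, -3) = 10
Beta (Ravi): min(5, 10) = 5
start (Kira): max(-6, 5) = 5
Kira at start wants the highest of {Alpha=-6, Beta=5}, so chooses Beta.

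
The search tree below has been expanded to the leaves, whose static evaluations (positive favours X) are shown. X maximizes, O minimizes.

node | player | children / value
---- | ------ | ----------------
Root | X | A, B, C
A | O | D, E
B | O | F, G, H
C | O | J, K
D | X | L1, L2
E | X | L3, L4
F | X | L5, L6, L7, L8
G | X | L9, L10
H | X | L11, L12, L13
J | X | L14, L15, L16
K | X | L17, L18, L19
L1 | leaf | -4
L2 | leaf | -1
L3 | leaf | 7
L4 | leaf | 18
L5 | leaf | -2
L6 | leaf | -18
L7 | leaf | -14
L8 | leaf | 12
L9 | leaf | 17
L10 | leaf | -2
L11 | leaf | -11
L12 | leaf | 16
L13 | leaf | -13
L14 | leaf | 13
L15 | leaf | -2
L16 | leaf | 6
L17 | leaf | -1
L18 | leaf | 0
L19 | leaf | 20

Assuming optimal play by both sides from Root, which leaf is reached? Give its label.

L14

D (X): max(-4, -1) = -1
E (X): max(7, 18) = 18
A (O): min(-1, 18) = -1
F (X): max(-2, -18, -14, 12) = 12
G (X): max(17, -2) = 17
H (X): max(-11, 16, -13) = 16
B (O): min(12, 17, 16) = 12
J (X): max(13, -2, 6) = 13
K (X): max(-1, 0, 20) = 20
C (O): min(13, 20) = 13
Root (X): max(-1, 12, 13) = 13
At Root, X picks C (highest: 13).
At C, O picks J (lowest: 13).
At J, X picks L14 (highest: 13).
Terminal value 13.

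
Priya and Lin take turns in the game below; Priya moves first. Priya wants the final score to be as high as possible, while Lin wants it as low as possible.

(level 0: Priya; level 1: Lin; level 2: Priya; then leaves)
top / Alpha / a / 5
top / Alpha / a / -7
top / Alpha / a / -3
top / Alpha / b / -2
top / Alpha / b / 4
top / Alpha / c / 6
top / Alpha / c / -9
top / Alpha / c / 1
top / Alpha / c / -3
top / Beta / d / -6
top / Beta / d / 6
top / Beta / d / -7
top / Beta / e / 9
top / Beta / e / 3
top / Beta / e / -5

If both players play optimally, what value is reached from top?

a (Priya): max(5, -7, -3) = 5
b (Priya): max(-2, 4) = 4
c (Priya): max(6, -9, 1, -3) = 6
Alpha (Lin): min(5, 4, 6) = 4
d (Priya): max(-6, 6, -7) = 6
e (Priya): max(9, 3, -5) = 9
Beta (Lin): min(6, 9) = 6
top (Priya): max(4, 6) = 6

6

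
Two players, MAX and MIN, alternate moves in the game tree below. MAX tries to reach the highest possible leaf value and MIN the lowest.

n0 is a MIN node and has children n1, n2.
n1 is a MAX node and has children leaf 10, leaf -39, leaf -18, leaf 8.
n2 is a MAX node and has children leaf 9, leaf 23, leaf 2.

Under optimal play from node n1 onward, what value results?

10

n1 (MAX): max(10, -39, -18, 8) = 10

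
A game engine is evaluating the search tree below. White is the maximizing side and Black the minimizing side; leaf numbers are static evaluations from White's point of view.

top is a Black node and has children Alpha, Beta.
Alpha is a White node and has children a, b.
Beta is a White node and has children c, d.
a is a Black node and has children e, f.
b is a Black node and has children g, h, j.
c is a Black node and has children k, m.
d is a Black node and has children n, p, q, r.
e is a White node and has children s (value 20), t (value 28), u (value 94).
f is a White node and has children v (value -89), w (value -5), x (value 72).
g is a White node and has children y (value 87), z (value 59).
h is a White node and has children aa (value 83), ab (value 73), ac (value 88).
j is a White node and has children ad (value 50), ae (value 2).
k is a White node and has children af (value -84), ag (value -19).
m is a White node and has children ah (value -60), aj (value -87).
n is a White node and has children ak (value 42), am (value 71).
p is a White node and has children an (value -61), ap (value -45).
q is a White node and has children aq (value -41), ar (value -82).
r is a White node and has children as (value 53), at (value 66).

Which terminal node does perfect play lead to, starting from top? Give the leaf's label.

e (White): max(20, 28, 94) = 94
f (White): max(-89, -5, 72) = 72
a (Black): min(94, 72) = 72
g (White): max(87, 59) = 87
h (White): max(83, 73, 88) = 88
j (White): max(50, 2) = 50
b (Black): min(87, 88, 50) = 50
Alpha (White): max(72, 50) = 72
k (White): max(-84, -19) = -19
m (White): max(-60, -87) = -60
c (Black): min(-19, -60) = -60
n (White): max(42, 71) = 71
p (White): max(-61, -45) = -45
q (White): max(-41, -82) = -41
r (White): max(53, 66) = 66
d (Black): min(71, -45, -41, 66) = -45
Beta (White): max(-60, -45) = -45
top (Black): min(72, -45) = -45
At top, Black picks Beta (lowest: -45).
At Beta, White picks d (highest: -45).
At d, Black picks p (lowest: -45).
At p, White picks ap (highest: -45).
Terminal value -45.

ap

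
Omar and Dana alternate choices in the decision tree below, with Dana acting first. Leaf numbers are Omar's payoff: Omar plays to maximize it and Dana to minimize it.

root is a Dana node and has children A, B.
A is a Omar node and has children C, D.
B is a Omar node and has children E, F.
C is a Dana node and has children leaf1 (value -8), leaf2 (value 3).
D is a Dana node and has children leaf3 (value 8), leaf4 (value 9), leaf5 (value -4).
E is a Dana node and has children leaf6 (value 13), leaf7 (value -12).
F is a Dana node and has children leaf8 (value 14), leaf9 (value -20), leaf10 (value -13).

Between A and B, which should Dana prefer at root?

B

C (Dana): min(-8, 3) = -8
D (Dana): min(8, 9, -4) = -4
A (Omar): max(-8, -4) = -4
E (Dana): min(13, -12) = -12
F (Dana): min(14, -20, -13) = -20
B (Omar): max(-12, -20) = -12
Dana prefers the lower value; A=-4, B=-12. B is better since -12 < -4.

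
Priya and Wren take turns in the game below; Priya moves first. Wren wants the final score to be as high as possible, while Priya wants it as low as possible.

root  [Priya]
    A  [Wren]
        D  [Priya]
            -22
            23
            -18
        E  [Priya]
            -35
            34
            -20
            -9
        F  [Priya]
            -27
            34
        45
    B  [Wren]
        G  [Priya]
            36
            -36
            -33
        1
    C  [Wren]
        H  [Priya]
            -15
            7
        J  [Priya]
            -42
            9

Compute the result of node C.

-15

H (Priya): min(-15, 7) = -15
J (Priya): min(-42, 9) = -42
C (Wren): max(-15, -42) = -15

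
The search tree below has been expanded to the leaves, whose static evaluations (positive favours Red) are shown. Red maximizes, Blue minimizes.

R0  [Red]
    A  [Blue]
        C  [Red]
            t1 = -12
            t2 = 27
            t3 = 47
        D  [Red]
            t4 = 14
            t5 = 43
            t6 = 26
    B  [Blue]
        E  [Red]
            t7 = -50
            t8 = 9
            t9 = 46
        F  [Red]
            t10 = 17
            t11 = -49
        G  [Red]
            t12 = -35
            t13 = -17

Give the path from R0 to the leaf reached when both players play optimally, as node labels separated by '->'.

C (Red): max(-12, 27, 47) = 47
D (Red): max(14, 43, 26) = 43
A (Blue): min(47, 43) = 43
E (Red): max(-50, 9, 46) = 46
F (Red): max(17, -49) = 17
G (Red): max(-35, -17) = -17
B (Blue): min(46, 17, -17) = -17
R0 (Red): max(43, -17) = 43
At R0, Red picks A (highest: 43).
At A, Blue picks D (lowest: 43).
At D, Red picks t5 (highest: 43).
Terminal value 43.

R0 -> A -> D -> t5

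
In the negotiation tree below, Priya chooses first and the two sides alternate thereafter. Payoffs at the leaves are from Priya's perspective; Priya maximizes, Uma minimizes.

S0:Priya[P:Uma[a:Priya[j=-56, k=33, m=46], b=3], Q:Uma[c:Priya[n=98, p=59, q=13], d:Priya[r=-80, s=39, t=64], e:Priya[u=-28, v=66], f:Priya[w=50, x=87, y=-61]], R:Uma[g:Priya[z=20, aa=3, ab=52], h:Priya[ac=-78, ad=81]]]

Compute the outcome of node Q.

c (Priya): max(98, 59, 13) = 98
d (Priya): max(-80, 39, 64) = 64
e (Priya): max(-28, 66) = 66
f (Priya): max(50, 87, -61) = 87
Q (Uma): min(98, 64, 66, 87) = 64

64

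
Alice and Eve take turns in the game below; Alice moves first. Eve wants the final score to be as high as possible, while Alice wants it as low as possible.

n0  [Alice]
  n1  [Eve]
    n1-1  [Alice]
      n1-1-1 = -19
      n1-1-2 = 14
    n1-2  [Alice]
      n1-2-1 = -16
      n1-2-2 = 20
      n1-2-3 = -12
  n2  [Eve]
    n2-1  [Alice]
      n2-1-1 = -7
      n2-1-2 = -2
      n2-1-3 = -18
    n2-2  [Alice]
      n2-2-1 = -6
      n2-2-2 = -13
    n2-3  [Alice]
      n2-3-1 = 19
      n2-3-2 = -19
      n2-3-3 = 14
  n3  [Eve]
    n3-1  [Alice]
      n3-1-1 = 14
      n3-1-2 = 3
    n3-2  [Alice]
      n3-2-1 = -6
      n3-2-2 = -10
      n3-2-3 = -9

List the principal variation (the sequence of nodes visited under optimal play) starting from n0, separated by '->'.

n1-1 (Alice): min(-19, 14) = -19
n1-2 (Alice): min(-16, 20, -12) = -16
n1 (Eve): max(-19, -16) = -16
n2-1 (Alice): min(-7, -2, -18) = -18
n2-2 (Alice): min(-6, -13) = -13
n2-3 (Alice): min(19, -19, 14) = -19
n2 (Eve): max(-18, -13, -19) = -13
n3-1 (Alice): min(14, 3) = 3
n3-2 (Alice): min(-6, -10, -9) = -10
n3 (Eve): max(3, -10) = 3
n0 (Alice): min(-16, -13, 3) = -16
At n0, Alice picks n1 (lowest: -16).
At n1, Eve picks n1-2 (highest: -16).
At n1-2, Alice picks n1-2-1 (lowest: -16).
Terminal value -16.

n0 -> n1 -> n1-2 -> n1-2-1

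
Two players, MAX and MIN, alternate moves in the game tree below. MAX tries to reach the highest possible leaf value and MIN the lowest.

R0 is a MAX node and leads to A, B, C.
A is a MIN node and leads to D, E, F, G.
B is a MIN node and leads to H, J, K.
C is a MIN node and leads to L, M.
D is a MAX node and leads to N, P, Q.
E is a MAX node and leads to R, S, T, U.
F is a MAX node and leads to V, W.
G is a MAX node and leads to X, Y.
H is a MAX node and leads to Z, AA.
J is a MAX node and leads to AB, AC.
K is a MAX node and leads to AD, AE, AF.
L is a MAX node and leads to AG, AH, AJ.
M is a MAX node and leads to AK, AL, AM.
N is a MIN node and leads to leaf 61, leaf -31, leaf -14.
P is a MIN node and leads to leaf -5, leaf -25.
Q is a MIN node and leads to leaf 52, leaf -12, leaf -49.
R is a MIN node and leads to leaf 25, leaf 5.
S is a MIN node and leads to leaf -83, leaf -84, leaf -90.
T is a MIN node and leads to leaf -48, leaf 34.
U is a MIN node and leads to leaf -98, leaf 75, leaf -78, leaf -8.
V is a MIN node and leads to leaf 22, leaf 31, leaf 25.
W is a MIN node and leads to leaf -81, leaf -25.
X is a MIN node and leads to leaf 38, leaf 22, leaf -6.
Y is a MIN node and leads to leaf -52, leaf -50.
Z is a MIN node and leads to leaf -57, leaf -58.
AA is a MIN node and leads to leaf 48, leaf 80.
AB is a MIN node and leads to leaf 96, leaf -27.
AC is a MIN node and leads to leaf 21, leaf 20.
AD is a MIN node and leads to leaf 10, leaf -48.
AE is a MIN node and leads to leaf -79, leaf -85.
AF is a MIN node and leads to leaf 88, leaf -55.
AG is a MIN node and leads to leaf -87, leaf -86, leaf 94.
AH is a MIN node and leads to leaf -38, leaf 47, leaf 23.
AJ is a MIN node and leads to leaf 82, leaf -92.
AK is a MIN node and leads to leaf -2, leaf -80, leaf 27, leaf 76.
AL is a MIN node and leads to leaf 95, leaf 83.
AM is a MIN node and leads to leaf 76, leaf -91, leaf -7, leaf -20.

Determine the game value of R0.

-25

N (MIN): min(61, -31, -14) = -31
P (MIN): min(-5, -25) = -25
Q (MIN): min(52, -12, -49) = -49
D (MAX): max(-31, -25, -49) = -25
R (MIN): min(25, 5) = 5
S (MIN): min(-83, -84, -90) = -90
T (MIN): min(-48, 34) = -48
U (MIN): min(-98, 75, -78, -8) = -98
E (MAX): max(5, -90, -48, -98) = 5
V (MIN): min(22, 31, 25) = 22
W (MIN): min(-81, -25) = -81
F (MAX): max(22, -81) = 22
X (MIN): min(38, 22, -6) = -6
Y (MIN): min(-52, -50) = -52
G (MAX): max(-6, -52) = -6
A (MIN): min(-25, 5, 22, -6) = -25
Z (MIN): min(-57, -58) = -58
AA (MIN): min(48, 80) = 48
H (MAX): max(-58, 48) = 48
AB (MIN): min(96, -27) = -27
AC (MIN): min(21, 20) = 20
J (MAX): max(-27, 20) = 20
AD (MIN): min(10, -48) = -48
AE (MIN): min(-79, -85) = -85
AF (MIN): min(88, -55) = -55
K (MAX): max(-48, -85, -55) = -48
B (MIN): min(48, 20, -48) = -48
AG (MIN): min(-87, -86, 94) = -87
AH (MIN): min(-38, 47, 23) = -38
AJ (MIN): min(82, -92) = -92
L (MAX): max(-87, -38, -92) = -38
AK (MIN): min(-2, -80, 27, 76) = -80
AL (MIN): min(95, 83) = 83
AM (MIN): min(76, -91, -7, -20) = -91
M (MAX): max(-80, 83, -91) = 83
C (MIN): min(-38, 83) = -38
R0 (MAX): max(-25, -48, -38) = -25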